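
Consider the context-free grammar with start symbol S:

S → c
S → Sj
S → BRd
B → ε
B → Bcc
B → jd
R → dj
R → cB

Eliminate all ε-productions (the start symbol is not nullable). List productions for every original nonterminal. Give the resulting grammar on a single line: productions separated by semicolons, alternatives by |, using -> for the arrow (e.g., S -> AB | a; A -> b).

S -> c | Rd | Sj | BRd; B -> cc | jd | Bcc; R -> c | cB | dj

Nullable set: {B}.
S -> BRd: B nullable, giving BRd | Rd.
Drop B -> ε.
B -> Bcc: B nullable, giving Bcc | cc.
R -> cB: B nullable, giving c | cB.
Unchanged (no nullable symbols): S -> Sj; S -> c; B -> jd; R -> dj.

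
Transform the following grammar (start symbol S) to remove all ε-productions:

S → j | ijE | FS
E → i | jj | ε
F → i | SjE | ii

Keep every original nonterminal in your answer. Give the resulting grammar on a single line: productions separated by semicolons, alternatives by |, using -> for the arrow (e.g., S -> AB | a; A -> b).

Nullable set: {E}.
S -> ijE: E nullable, giving ij | ijE.
Drop E -> ε.
F -> SjE: E nullable, giving Sj | SjE.
Unchanged (no nullable symbols): S -> FS; S -> j; E -> i; E -> jj; F -> i; F -> ii.

S -> j | FS | ij | ijE; E -> i | jj; F -> i | Sj | ii | SjE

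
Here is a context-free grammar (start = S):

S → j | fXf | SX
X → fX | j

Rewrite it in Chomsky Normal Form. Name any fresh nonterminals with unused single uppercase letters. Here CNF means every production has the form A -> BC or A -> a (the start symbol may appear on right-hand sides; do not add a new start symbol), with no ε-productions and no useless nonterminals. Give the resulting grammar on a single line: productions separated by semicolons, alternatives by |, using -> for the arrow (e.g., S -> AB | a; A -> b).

S -> j | AB | SX; A -> f; B -> XA; X -> j | AX

No ε-productions.
No unit productions to eliminate.
TERM: introduce A -> f and substitute in every rule of length ≥2.
BIN: S -> AXA becomes S -> AB, B -> XA.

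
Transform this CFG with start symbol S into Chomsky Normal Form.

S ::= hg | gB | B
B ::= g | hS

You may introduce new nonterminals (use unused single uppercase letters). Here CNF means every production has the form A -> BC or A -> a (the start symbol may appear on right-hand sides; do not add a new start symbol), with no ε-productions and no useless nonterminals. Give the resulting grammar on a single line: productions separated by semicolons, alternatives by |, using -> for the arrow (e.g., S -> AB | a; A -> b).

S -> g | AC | AS | CB; A -> h; B -> g | AS; C -> g

No ε-productions.
After unit-elimination: S -> g | gB | hS | hg; B -> g | hS.
TERM: introduce C -> g, A -> h and substitute in every rule of length ≥2.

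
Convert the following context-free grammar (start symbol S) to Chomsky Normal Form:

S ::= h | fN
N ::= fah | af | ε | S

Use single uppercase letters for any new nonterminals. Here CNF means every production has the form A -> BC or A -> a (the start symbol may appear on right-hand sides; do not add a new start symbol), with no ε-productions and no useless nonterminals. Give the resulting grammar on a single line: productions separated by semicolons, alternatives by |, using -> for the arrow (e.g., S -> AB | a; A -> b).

Nullable: {N}; after ε-elimination: S -> f | h | fN; N -> S | af | fah.
After unit-elimination: S -> f | h | fN; N -> f | h | af | fN | fah.
TERM: introduce A -> a, B -> f, C -> h and substitute in every rule of length ≥2.
BIN: N -> BAC becomes N -> BD, D -> AC.

S -> f | h | BN; A -> a; B -> f; C -> h; D -> AC; N -> f | h | AB | BD | BN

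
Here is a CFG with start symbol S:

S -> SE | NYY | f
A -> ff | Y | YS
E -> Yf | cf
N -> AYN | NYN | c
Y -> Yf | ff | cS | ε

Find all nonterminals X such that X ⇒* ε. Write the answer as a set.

Directly nullable (have an ε-rule): {Y}.
A is nullable via A -> Y (every symbol on the right is already known nullable).
Not nullable: E, N, S — each has a terminal in every rule's right-hand side or depends on a non-nullable symbol.

{A, Y}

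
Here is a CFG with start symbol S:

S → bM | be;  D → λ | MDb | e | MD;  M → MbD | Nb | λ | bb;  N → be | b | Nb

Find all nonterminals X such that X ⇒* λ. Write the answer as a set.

Directly nullable (have an ε-rule): {D, M}.
Not nullable: N, S — each has a terminal in every rule's right-hand side or depends on a non-nullable symbol.

{D, M}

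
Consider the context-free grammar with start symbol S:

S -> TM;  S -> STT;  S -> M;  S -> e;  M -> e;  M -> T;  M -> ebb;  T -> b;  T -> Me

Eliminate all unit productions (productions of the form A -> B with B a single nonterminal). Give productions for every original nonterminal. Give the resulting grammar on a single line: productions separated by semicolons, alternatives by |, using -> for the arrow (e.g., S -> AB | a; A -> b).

S -> b | e | Me | TM | STT | ebb; M -> b | e | Me | ebb; T -> b | Me

Unit productions: M->T, S->M.
Unit pairs (A ⇒* B via units): (M,T), (S,M), (S,T).
S: inherits non-unit rules of {M, S, T} → Me | STT | TM | b | e | ebb.
M: inherits non-unit rules of {M, T} → Me | b | e | ebb.
T: inherits non-unit rules of {T} → Me | b.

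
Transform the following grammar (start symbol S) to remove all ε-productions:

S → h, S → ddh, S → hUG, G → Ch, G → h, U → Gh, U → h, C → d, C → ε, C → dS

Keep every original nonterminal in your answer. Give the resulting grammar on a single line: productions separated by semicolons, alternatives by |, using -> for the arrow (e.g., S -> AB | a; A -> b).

Nullable set: {C}.
Drop C -> ε.
G -> Ch: C nullable, giving Ch | h.
Unchanged (no nullable symbols): S -> ddh; S -> h; S -> hUG; C -> d; C -> dS; G -> h; U -> Gh; U -> h.

S -> h | ddh | hUG; C -> d | dS; G -> h | Ch; U -> h | Gh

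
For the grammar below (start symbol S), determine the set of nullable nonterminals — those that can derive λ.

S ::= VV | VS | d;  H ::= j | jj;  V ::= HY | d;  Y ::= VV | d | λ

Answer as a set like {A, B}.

{Y}

Directly nullable (have an ε-rule): {Y}.
Not nullable: H, S, V — each has a terminal in every rule's right-hand side or depends on a non-nullable symbol.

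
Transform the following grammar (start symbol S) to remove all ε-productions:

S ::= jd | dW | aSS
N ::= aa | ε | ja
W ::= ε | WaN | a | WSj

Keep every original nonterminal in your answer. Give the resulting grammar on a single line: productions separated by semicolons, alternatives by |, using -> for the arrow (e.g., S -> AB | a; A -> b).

Nullable set: {N, W}.
S -> dW: W nullable, giving d | dW.
Drop N -> ε.
Drop W -> ε.
W -> WSj: W nullable, giving Sj | WSj.
W -> WaN: W, N nullable, giving Wa | WaN | a | aN.
Unchanged (no nullable symbols): S -> aSS; S -> jd; N -> aa; N -> ja; W -> a.

S -> d | dW | jd | aSS; N -> aa | ja; W -> a | Sj | Wa | aN | WSj | WaN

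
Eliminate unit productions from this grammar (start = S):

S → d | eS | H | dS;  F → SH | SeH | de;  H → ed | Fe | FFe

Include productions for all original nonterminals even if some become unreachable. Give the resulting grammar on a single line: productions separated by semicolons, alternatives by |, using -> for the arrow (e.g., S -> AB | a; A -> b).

S -> d | Fe | dS | eS | ed | FFe; F -> SH | de | SeH; H -> Fe | ed | FFe

Unit productions: S->H.
Unit pairs (A ⇒* B via units): (S,H).
S: inherits non-unit rules of {H, S} → FFe | Fe | d | dS | eS | ed.
F: inherits non-unit rules of {F} → SH | SeH | de.
H: inherits non-unit rules of {H} → FFe | Fe | ed.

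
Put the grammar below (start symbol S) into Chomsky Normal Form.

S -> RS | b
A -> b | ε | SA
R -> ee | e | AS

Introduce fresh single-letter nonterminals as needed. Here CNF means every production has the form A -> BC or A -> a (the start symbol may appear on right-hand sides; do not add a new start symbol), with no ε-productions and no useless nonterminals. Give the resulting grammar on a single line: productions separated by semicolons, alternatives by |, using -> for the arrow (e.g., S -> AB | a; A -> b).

Nullable: {A}; after ε-elimination: S -> b | RS; A -> S | b | SA; R -> S | e | AS | ee.
After unit-elimination: S -> b | RS; A -> b | RS | SA; R -> b | e | AS | RS | ee.
TERM: introduce B -> e and substitute in every rule of length ≥2.

S -> b | RS; A -> b | RS | SA; B -> e; R -> b | e | AS | BB | RS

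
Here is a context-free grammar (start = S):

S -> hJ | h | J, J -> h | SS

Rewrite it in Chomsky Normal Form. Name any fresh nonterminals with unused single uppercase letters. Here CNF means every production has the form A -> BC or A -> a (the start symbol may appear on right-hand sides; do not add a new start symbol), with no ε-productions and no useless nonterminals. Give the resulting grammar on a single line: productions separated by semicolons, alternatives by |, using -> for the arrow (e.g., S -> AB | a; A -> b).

S -> h | AJ | SS; A -> h; J -> h | SS

No ε-productions.
After unit-elimination: S -> h | SS | hJ; J -> h | SS.
TERM: introduce A -> h and substitute in every rule of length ≥2.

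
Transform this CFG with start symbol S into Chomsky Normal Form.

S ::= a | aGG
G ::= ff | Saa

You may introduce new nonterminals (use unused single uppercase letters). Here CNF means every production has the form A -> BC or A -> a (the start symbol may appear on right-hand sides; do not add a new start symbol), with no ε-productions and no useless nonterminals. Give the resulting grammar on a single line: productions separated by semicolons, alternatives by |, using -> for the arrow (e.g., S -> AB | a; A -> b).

No ε-productions.
No unit productions to eliminate.
TERM: introduce A -> a, B -> f and substitute in every rule of length ≥2.
BIN: G -> SAA becomes G -> SC, C -> AA; S -> AGG becomes S -> AD, D -> GG.

S -> a | AD; A -> a; B -> f; C -> AA; D -> GG; G -> BB | SC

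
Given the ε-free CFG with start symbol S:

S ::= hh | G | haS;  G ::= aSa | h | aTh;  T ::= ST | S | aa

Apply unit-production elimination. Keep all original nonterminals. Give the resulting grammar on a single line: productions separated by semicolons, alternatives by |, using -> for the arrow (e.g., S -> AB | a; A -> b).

S -> h | hh | aSa | aTh | haS; G -> h | aSa | aTh; T -> h | ST | aa | hh | aSa | aTh | haS

Unit productions: S->G, T->S.
Unit pairs (A ⇒* B via units): (S,G), (T,G), (T,S).
S: inherits non-unit rules of {G, S} → aSa | aTh | h | haS | hh.
G: inherits non-unit rules of {G} → aSa | aTh | h.
T: inherits non-unit rules of {G, S, T} → ST | aSa | aTh | aa | h | haS | hh.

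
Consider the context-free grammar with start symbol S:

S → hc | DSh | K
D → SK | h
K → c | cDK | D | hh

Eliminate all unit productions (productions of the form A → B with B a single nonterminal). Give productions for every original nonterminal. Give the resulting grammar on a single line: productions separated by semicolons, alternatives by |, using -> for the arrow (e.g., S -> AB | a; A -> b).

Unit productions: K->D, S->K.
Unit pairs (A ⇒* B via units): (K,D), (S,D), (S,K).
S: inherits non-unit rules of {D, K, S} → DSh | SK | c | cDK | h | hc | hh.
D: inherits non-unit rules of {D} → SK | h.
K: inherits non-unit rules of {D, K} → SK | c | cDK | h | hh.

S -> c | h | SK | hc | hh | DSh | cDK; D -> h | SK; K -> c | h | SK | hh | cDK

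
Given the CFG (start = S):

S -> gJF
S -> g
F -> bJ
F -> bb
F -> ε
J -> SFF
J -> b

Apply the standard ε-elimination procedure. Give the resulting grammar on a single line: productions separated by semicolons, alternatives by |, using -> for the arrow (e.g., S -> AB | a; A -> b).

S -> g | gJ | gJF; F -> bJ | bb; J -> S | b | SF | SFF

Nullable set: {F}.
S -> gJF: F nullable, giving gJ | gJF.
Drop F -> ε.
J -> SFF: F, F nullable, giving S | SF | SFF.
Unchanged (no nullable symbols): S -> g; F -> bJ; F -> bb; J -> b.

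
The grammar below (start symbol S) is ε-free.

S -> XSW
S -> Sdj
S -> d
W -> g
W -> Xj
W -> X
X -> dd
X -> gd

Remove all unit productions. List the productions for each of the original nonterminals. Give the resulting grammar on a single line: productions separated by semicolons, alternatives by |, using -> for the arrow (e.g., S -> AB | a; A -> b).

Unit productions: W->X.
Unit pairs (A ⇒* B via units): (W,X).
S: inherits non-unit rules of {S} → Sdj | XSW | d.
W: inherits non-unit rules of {W, X} → Xj | dd | g | gd.
X: inherits non-unit rules of {X} → dd | gd.

S -> d | Sdj | XSW; W -> g | Xj | dd | gd; X -> dd | gd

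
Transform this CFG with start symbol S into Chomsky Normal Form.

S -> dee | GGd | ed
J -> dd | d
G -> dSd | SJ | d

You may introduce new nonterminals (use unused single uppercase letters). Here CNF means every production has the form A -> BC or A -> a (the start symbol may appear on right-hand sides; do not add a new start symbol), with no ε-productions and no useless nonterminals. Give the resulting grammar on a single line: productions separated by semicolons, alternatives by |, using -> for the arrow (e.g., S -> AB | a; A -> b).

S -> AD | BA | GE; A -> d; B -> e; C -> SA; D -> BB; E -> GA; G -> d | AC | SJ; J -> d | AA

No ε-productions.
No unit productions to eliminate.
TERM: introduce A -> d, B -> e and substitute in every rule of length ≥2.
BIN: G -> ASA becomes G -> AC, C -> SA; S -> ABB becomes S -> AD, D -> BB; S -> GGA becomes S -> GE, E -> GA.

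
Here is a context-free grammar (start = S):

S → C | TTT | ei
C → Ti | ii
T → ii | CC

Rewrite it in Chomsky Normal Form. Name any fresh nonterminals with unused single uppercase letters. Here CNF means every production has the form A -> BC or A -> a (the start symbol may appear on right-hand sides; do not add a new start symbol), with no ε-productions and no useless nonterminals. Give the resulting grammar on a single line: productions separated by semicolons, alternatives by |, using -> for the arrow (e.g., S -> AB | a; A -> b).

No ε-productions.
After unit-elimination: S -> Ti | ei | ii | TTT; C -> Ti | ii; T -> CC | ii.
TERM: introduce B -> e, A -> i and substitute in every rule of length ≥2.
BIN: S -> TTT becomes S -> TD, D -> TT.

S -> AA | BA | TA | TD; A -> i; B -> e; C -> AA | TA; D -> TT; T -> AA | CC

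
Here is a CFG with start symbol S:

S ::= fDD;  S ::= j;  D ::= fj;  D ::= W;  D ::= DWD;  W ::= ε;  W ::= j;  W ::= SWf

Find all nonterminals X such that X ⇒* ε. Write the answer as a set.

{D, W}

Directly nullable (have an ε-rule): {W}.
D is nullable via D -> W (every symbol on the right is already known nullable).
Not nullable: S — each has a terminal in every rule's right-hand side or depends on a non-nullable symbol.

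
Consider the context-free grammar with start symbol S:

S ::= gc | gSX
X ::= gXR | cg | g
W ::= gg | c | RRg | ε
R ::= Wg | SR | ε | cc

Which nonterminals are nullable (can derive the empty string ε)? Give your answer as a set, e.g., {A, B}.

Directly nullable (have an ε-rule): {R, W}.
Not nullable: S, X — each has a terminal in every rule's right-hand side or depends on a non-nullable symbol.

{R, W}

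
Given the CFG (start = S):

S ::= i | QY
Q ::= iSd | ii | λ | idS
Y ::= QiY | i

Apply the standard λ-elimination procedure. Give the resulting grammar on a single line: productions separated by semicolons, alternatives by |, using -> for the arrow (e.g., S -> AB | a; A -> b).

S -> Y | i | QY; Q -> ii | iSd | idS; Y -> i | iY | QiY

Nullable set: {Q}.
S -> QY: Q nullable, giving QY | Y.
Drop Q -> λ.
Y -> QiY: Q nullable, giving QiY | iY.
Unchanged (no nullable symbols): S -> i; Q -> iSd; Q -> idS; Q -> ii; Y -> i.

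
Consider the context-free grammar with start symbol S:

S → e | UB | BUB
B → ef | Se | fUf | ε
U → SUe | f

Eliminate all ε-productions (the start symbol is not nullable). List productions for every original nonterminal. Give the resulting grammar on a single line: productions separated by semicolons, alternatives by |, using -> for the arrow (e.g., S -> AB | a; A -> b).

S -> U | e | BU | UB | BUB; B -> Se | ef | fUf; U -> f | SUe

Nullable set: {B}.
S -> BUB: B, B nullable, giving BU | BUB | U | UB.
S -> UB: B nullable, giving U | UB.
Drop B -> ε.
Unchanged (no nullable symbols): S -> e; B -> Se; B -> ef; B -> fUf; U -> SUe; U -> f.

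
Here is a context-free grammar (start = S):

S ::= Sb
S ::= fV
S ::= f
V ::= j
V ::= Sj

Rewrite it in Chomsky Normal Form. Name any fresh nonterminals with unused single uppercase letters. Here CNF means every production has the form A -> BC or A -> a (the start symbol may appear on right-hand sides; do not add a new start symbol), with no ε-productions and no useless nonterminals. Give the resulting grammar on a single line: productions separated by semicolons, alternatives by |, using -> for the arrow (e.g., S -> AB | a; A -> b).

S -> f | BV | SA; A -> b; B -> f; C -> j; V -> j | SC

No ε-productions.
No unit productions to eliminate.
TERM: introduce A -> b, B -> f, C -> j and substitute in every rule of length ≥2.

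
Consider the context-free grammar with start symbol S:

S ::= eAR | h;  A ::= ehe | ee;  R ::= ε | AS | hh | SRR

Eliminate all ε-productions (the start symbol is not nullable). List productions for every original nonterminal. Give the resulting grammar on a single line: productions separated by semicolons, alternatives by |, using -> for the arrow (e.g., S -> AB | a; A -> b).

Nullable set: {R}.
S -> eAR: R nullable, giving eA | eAR.
Drop R -> ε.
R -> SRR: R, R nullable, giving S | SR | SRR.
Unchanged (no nullable symbols): S -> h; A -> ee; A -> ehe; R -> AS; R -> hh.

S -> h | eA | eAR; A -> ee | ehe; R -> S | AS | SR | hh | SRR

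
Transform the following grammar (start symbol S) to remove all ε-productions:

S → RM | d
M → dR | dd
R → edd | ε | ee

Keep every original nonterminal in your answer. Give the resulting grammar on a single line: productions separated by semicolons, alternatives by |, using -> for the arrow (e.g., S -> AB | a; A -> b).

S -> M | d | RM; M -> d | dR | dd; R -> ee | edd

Nullable set: {R}.
S -> RM: R nullable, giving M | RM.
M -> dR: R nullable, giving d | dR.
Drop R -> ε.
Unchanged (no nullable symbols): S -> d; M -> dd; R -> edd; R -> ee.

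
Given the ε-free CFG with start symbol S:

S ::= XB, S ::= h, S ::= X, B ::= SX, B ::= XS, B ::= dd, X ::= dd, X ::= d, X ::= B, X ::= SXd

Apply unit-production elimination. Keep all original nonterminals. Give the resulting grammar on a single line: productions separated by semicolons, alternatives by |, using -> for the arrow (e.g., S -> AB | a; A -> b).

S -> d | h | SX | XB | XS | dd | SXd; B -> SX | XS | dd; X -> d | SX | XS | dd | SXd

Unit productions: S->X, X->B.
Unit pairs (A ⇒* B via units): (S,B), (S,X), (X,B).
S: inherits non-unit rules of {B, S, X} → SX | SXd | XB | XS | d | dd | h.
B: inherits non-unit rules of {B} → SX | XS | dd.
X: inherits non-unit rules of {B, X} → SX | SXd | XS | d | dd.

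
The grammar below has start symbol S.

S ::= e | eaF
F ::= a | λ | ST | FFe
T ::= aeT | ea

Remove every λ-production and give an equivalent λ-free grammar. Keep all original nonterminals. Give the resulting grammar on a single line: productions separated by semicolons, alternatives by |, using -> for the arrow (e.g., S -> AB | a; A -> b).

S -> e | ea | eaF; F -> a | e | Fe | ST | FFe; T -> ea | aeT

Nullable set: {F}.
S -> eaF: F nullable, giving ea | eaF.
Drop F -> λ.
F -> FFe: F, F nullable, giving FFe | Fe | e.
Unchanged (no nullable symbols): S -> e; F -> ST; F -> a; T -> aeT; T -> ea.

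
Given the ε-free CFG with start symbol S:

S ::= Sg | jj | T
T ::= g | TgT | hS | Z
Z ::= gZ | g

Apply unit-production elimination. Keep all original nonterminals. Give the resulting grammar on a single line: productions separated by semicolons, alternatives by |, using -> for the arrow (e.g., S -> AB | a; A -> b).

S -> g | Sg | gZ | hS | jj | TgT; T -> g | gZ | hS | TgT; Z -> g | gZ

Unit productions: S->T, T->Z.
Unit pairs (A ⇒* B via units): (S,T), (S,Z), (T,Z).
S: inherits non-unit rules of {S, T, Z} → Sg | TgT | g | gZ | hS | jj.
T: inherits non-unit rules of {T, Z} → TgT | g | gZ | hS.
Z: inherits non-unit rules of {Z} → g | gZ.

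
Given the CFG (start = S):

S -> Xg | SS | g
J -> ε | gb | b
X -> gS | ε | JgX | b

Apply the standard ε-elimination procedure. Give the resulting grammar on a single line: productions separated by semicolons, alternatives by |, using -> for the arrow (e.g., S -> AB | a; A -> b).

Nullable set: {J, X}.
S -> Xg: X nullable, giving Xg | g.
Drop J -> ε.
Drop X -> ε.
X -> JgX: J, X nullable, giving Jg | JgX | g | gX.
Unchanged (no nullable symbols): S -> SS; S -> g; J -> b; J -> gb; X -> b; X -> gS.

S -> g | SS | Xg; J -> b | gb; X -> b | g | Jg | gS | gX | JgX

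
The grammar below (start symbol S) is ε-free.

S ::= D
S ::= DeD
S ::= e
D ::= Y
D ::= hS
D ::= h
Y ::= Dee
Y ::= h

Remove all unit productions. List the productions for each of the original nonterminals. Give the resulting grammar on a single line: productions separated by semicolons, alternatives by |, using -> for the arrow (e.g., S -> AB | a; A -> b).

S -> e | h | hS | DeD | Dee; D -> h | hS | Dee; Y -> h | Dee

Unit productions: D->Y, S->D.
Unit pairs (A ⇒* B via units): (D,Y), (S,D), (S,Y).
S: inherits non-unit rules of {D, S, Y} → DeD | Dee | e | h | hS.
D: inherits non-unit rules of {D, Y} → Dee | h | hS.
Y: inherits non-unit rules of {Y} → Dee | h.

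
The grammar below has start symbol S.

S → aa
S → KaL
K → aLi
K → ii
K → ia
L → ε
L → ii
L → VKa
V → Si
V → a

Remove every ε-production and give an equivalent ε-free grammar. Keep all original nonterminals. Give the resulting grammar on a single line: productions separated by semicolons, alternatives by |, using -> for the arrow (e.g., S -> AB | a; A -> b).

Nullable set: {L}.
S -> KaL: L nullable, giving Ka | KaL.
K -> aLi: L nullable, giving aLi | ai.
Drop L -> ε.
Unchanged (no nullable symbols): S -> aa; K -> ia; K -> ii; L -> VKa; L -> ii; V -> Si; V -> a.

S -> Ka | aa | KaL; K -> ai | ia | ii | aLi; L -> ii | VKa; V -> a | Si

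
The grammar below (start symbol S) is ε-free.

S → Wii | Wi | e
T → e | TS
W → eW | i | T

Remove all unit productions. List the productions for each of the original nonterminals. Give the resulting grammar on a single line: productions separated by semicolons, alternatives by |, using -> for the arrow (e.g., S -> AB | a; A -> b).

S -> e | Wi | Wii; T -> e | TS; W -> e | i | TS | eW

Unit productions: W->T.
Unit pairs (A ⇒* B via units): (W,T).
S: inherits non-unit rules of {S} → Wi | Wii | e.
T: inherits non-unit rules of {T} → TS | e.
W: inherits non-unit rules of {T, W} → TS | e | eW | i.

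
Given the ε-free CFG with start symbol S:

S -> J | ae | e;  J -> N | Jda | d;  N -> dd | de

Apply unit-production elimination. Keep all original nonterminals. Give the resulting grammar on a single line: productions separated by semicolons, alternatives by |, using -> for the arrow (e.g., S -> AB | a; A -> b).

Unit productions: J->N, S->J.
Unit pairs (A ⇒* B via units): (J,N), (S,J), (S,N).
S: inherits non-unit rules of {J, N, S} → Jda | ae | d | dd | de | e.
J: inherits non-unit rules of {J, N} → Jda | d | dd | de.
N: inherits non-unit rules of {N} → dd | de.

S -> d | e | ae | dd | de | Jda; J -> d | dd | de | Jda; N -> dd | de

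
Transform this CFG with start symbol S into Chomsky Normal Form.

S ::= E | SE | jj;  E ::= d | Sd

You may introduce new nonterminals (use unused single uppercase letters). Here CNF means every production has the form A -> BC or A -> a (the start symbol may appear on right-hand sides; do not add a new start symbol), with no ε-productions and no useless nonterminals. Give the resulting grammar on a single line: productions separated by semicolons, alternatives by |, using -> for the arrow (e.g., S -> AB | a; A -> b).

S -> d | BB | SA | SE; A -> d; B -> j; E -> d | SA

No ε-productions.
After unit-elimination: S -> d | SE | Sd | jj; E -> d | Sd.
TERM: introduce A -> d, B -> j and substitute in every rule of length ≥2.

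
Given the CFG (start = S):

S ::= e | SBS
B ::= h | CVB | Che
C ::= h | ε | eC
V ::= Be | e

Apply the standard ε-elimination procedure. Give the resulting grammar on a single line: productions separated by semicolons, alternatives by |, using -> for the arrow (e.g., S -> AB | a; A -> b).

Nullable set: {C}.
B -> CVB: C nullable, giving CVB | VB.
B -> Che: C nullable, giving Che | he.
Drop C -> ε.
C -> eC: C nullable, giving e | eC.
Unchanged (no nullable symbols): S -> SBS; S -> e; B -> h; C -> h; V -> Be; V -> e.

S -> e | SBS; B -> h | VB | he | CVB | Che; C -> e | h | eC; V -> e | Be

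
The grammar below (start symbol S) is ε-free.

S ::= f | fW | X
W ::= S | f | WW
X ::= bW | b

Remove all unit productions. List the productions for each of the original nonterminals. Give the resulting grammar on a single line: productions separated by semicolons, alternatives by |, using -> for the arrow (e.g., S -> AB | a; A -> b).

S -> b | f | bW | fW; W -> b | f | WW | bW | fW; X -> b | bW

Unit productions: S->X, W->S.
Unit pairs (A ⇒* B via units): (S,X), (W,S), (W,X).
S: inherits non-unit rules of {S, X} → b | bW | f | fW.
W: inherits non-unit rules of {S, W, X} → WW | b | bW | f | fW.
X: inherits non-unit rules of {X} → b | bW.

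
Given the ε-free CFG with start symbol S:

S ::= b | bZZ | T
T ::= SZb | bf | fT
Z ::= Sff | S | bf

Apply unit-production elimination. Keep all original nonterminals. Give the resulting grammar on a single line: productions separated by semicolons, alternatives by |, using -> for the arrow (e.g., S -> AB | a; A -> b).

S -> b | bf | fT | SZb | bZZ; T -> bf | fT | SZb; Z -> b | bf | fT | SZb | Sff | bZZ

Unit productions: S->T, Z->S.
Unit pairs (A ⇒* B via units): (S,T), (Z,S), (Z,T).
S: inherits non-unit rules of {S, T} → SZb | b | bZZ | bf | fT.
T: inherits non-unit rules of {T} → SZb | bf | fT.
Z: inherits non-unit rules of {S, T, Z} → SZb | Sff | b | bZZ | bf | fT.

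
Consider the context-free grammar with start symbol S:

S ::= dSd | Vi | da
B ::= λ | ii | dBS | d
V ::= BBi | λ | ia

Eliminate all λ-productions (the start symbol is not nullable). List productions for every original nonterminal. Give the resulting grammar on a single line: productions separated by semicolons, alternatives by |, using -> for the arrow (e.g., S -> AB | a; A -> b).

S -> i | Vi | da | dSd; B -> d | dS | ii | dBS; V -> i | Bi | ia | BBi

Nullable set: {B, V}.
S -> Vi: V nullable, giving Vi | i.
Drop B -> λ.
B -> dBS: B nullable, giving dBS | dS.
Drop V -> λ.
V -> BBi: B, B nullable, giving BBi | Bi | i.
Unchanged (no nullable symbols): S -> dSd; S -> da; B -> d; B -> ii; V -> ia.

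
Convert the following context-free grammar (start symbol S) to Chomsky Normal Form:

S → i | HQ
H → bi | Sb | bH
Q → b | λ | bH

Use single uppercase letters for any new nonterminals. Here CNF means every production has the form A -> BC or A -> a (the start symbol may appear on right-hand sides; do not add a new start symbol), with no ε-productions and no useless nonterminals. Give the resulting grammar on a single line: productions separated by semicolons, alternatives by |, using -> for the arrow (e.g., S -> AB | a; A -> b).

Nullable: {Q}; after ε-elimination: S -> H | i | HQ; H -> Sb | bH | bi; Q -> b | bH.
After unit-elimination: S -> i | HQ | Sb | bH | bi; H -> Sb | bH | bi; Q -> b | bH.
TERM: introduce A -> b, B -> i and substitute in every rule of length ≥2.

S -> i | AB | AH | HQ | SA; A -> b; B -> i; H -> AB | AH | SA; Q -> b | AH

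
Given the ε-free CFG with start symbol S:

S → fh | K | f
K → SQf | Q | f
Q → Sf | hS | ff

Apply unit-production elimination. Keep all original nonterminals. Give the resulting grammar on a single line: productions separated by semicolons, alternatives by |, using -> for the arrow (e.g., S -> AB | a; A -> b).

Unit productions: K->Q, S->K.
Unit pairs (A ⇒* B via units): (K,Q), (S,K), (S,Q).
S: inherits non-unit rules of {K, Q, S} → SQf | Sf | f | ff | fh | hS.
K: inherits non-unit rules of {K, Q} → SQf | Sf | f | ff | hS.
Q: inherits non-unit rules of {Q} → Sf | ff | hS.

S -> f | Sf | ff | fh | hS | SQf; K -> f | Sf | ff | hS | SQf; Q -> Sf | ff | hS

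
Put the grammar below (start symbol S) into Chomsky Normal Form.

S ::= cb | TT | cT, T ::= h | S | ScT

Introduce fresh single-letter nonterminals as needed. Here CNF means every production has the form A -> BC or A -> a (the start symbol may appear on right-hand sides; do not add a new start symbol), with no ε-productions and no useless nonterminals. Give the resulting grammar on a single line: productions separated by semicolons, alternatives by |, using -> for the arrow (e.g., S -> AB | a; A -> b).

No ε-productions.
After unit-elimination: S -> TT | cT | cb; T -> h | TT | cT | cb | ScT.
TERM: introduce B -> b, A -> c and substitute in every rule of length ≥2.
BIN: T -> SAT becomes T -> SC, C -> AT.

S -> AB | AT | TT; A -> c; B -> b; C -> AT; T -> h | AB | AT | SC | TT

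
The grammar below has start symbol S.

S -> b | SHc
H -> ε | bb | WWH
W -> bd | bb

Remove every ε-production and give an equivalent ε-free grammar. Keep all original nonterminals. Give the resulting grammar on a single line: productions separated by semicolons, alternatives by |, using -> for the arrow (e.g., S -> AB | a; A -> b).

Nullable set: {H}.
S -> SHc: H nullable, giving SHc | Sc.
Drop H -> ε.
H -> WWH: H nullable, giving WW | WWH.
Unchanged (no nullable symbols): S -> b; H -> bb; W -> bb; W -> bd.

S -> b | Sc | SHc; H -> WW | bb | WWH; W -> bb | bd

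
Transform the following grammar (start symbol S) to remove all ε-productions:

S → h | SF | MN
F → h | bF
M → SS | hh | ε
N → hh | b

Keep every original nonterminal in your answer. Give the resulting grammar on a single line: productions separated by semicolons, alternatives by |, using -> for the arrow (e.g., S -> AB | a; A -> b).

Nullable set: {M}.
S -> MN: M nullable, giving MN | N.
Drop M -> ε.
Unchanged (no nullable symbols): S -> SF; S -> h; F -> bF; F -> h; M -> SS; M -> hh; N -> b; N -> hh.

S -> N | h | MN | SF; F -> h | bF; M -> SS | hh; N -> b | hh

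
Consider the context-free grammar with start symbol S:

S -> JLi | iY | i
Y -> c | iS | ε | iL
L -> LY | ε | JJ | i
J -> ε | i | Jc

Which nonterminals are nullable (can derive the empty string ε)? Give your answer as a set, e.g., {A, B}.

{J, L, Y}

Directly nullable (have an ε-rule): {J, L, Y}.
Not nullable: S — each has a terminal in every rule's right-hand side or depends on a non-nullable symbol.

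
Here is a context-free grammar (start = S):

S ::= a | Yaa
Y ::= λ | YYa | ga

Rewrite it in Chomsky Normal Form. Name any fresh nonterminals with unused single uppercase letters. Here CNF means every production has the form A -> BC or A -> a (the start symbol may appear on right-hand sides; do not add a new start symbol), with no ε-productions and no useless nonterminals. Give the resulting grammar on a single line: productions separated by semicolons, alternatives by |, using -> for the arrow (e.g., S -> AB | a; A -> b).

Nullable: {Y}; after ε-elimination: S -> a | aa | Yaa; Y -> a | Ya | ga | YYa.
No unit productions to eliminate.
TERM: introduce A -> a, B -> g and substitute in every rule of length ≥2.
BIN: S -> YAA becomes S -> YC, C -> AA; Y -> YYA becomes Y -> YD, D -> YA.

S -> a | AA | YC; A -> a; B -> g; C -> AA; D -> YA; Y -> a | BA | YA | YD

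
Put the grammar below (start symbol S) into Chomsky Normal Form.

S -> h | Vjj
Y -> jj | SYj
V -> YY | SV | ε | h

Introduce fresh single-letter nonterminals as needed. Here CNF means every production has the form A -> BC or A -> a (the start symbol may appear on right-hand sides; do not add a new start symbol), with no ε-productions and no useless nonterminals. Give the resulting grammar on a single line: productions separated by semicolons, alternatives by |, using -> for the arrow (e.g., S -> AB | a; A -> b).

Nullable: {V}; after ε-elimination: S -> h | jj | Vjj; V -> S | h | SV | YY; Y -> jj | SYj.
After unit-elimination: S -> h | jj | Vjj; V -> h | SV | YY | jj | Vjj; Y -> jj | SYj.
TERM: introduce A -> j and substitute in every rule of length ≥2.
BIN: S -> VAA becomes S -> VB, B -> AA; V -> VAA becomes V -> VC, C -> AA; Y -> SYA becomes Y -> SD, D -> YA.

S -> h | AA | VB; A -> j; B -> AA; C -> AA; D -> YA; V -> h | AA | SV | VC | YY; Y -> AA | SD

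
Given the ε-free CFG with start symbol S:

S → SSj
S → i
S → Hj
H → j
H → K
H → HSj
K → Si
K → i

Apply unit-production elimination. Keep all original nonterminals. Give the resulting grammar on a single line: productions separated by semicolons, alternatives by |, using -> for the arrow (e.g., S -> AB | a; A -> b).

S -> i | Hj | SSj; H -> i | j | Si | HSj; K -> i | Si

Unit productions: H->K.
Unit pairs (A ⇒* B via units): (H,K).
S: inherits non-unit rules of {S} → Hj | SSj | i.
H: inherits non-unit rules of {H, K} → HSj | Si | i | j.
K: inherits non-unit rules of {K} → Si | i.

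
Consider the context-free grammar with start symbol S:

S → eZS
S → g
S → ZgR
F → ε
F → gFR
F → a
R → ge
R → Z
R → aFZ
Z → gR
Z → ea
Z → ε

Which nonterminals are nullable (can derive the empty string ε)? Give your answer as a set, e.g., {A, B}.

Directly nullable (have an ε-rule): {F, Z}.
R is nullable via R -> Z (every symbol on the right is already known nullable).
Not nullable: S — each has a terminal in every rule's right-hand side or depends on a non-nullable symbol.

{F, R, Z}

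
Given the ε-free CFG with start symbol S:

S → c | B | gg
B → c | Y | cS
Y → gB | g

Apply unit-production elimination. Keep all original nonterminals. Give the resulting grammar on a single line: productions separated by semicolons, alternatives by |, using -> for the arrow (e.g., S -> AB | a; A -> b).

Unit productions: B->Y, S->B.
Unit pairs (A ⇒* B via units): (B,Y), (S,B), (S,Y).
S: inherits non-unit rules of {B, S, Y} → c | cS | g | gB | gg.
B: inherits non-unit rules of {B, Y} → c | cS | g | gB.
Y: inherits non-unit rules of {Y} → g | gB.

S -> c | g | cS | gB | gg; B -> c | g | cS | gB; Y -> g | gB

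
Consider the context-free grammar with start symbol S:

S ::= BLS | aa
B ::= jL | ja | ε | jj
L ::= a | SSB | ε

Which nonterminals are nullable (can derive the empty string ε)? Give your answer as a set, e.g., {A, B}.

{B, L}

Directly nullable (have an ε-rule): {B, L}.
Not nullable: S — each has a terminal in every rule's right-hand side or depends on a non-nullable symbol.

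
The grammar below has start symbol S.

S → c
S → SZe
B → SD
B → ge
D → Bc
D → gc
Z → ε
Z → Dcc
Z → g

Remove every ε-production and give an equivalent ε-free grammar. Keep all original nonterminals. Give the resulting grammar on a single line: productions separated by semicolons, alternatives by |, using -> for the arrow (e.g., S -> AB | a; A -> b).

Nullable set: {Z}.
S -> SZe: Z nullable, giving SZe | Se.
Drop Z -> ε.
Unchanged (no nullable symbols): S -> c; B -> SD; B -> ge; D -> Bc; D -> gc; Z -> Dcc; Z -> g.

S -> c | Se | SZe; B -> SD | ge; D -> Bc | gc; Z -> g | Dcc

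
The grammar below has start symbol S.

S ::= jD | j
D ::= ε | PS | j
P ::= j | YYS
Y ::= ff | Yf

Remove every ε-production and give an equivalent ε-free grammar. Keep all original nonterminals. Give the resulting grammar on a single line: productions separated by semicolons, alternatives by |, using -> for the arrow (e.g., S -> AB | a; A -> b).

Nullable set: {D}.
S -> jD: D nullable, giving j | jD.
Drop D -> ε.
Unchanged (no nullable symbols): S -> j; D -> PS; D -> j; P -> YYS; P -> j; Y -> Yf; Y -> ff.

S -> j | jD; D -> j | PS; P -> j | YYS; Y -> Yf | ff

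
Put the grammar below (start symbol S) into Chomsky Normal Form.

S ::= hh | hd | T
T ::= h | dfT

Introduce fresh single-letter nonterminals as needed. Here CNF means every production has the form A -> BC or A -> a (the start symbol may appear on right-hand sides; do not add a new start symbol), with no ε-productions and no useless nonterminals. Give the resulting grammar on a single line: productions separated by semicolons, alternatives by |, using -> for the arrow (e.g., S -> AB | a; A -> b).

No ε-productions.
After unit-elimination: S -> h | hd | hh | dfT; T -> h | dfT.
TERM: introduce A -> d, B -> f, C -> h and substitute in every rule of length ≥2.
BIN: S -> ABT becomes S -> AD, D -> BT; T -> ABT becomes T -> AE, E -> BT.

S -> h | AD | CA | CC; A -> d; B -> f; C -> h; D -> BT; E -> BT; T -> h | AE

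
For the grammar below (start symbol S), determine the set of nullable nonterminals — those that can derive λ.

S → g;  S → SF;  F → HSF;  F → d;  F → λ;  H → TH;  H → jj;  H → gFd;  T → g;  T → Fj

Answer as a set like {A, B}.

Directly nullable (have an ε-rule): {F}.
Not nullable: H, S, T — each has a terminal in every rule's right-hand side or depends on a non-nullable symbol.

{F}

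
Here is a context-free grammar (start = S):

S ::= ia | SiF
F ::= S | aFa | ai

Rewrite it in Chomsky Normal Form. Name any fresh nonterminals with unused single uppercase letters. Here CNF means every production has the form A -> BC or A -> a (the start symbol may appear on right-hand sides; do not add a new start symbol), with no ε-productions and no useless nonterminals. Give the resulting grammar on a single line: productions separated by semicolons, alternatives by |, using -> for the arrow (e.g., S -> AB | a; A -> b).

S -> AB | SE; A -> i; B -> a; C -> FB; D -> AF; E -> AF; F -> AB | BA | BC | SD

No ε-productions.
After unit-elimination: S -> ia | SiF; F -> ai | ia | SiF | aFa.
TERM: introduce B -> a, A -> i and substitute in every rule of length ≥2.
BIN: F -> BFB becomes F -> BC, C -> FB; F -> SAF becomes F -> SD, D -> AF; S -> SAF becomes S -> SE, E -> AF.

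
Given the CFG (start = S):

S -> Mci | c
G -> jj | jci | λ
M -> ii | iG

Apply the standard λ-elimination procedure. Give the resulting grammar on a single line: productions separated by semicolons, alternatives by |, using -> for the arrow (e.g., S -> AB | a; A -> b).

S -> c | Mci; G -> jj | jci; M -> i | iG | ii

Nullable set: {G}.
Drop G -> λ.
M -> iG: G nullable, giving i | iG.
Unchanged (no nullable symbols): S -> Mci; S -> c; G -> jci; G -> jj; M -> ii.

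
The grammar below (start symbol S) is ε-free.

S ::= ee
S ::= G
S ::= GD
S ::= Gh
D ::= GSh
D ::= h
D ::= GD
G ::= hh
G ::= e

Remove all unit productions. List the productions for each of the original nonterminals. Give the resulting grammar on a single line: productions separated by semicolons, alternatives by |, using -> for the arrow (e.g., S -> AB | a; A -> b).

Unit productions: S->G.
Unit pairs (A ⇒* B via units): (S,G).
S: inherits non-unit rules of {G, S} → GD | Gh | e | ee | hh.
D: inherits non-unit rules of {D} → GD | GSh | h.
G: inherits non-unit rules of {G} → e | hh.

S -> e | GD | Gh | ee | hh; D -> h | GD | GSh; G -> e | hh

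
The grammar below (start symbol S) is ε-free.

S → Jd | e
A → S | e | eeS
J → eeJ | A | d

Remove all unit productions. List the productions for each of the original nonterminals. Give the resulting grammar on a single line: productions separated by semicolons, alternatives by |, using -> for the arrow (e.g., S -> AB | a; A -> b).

S -> e | Jd; A -> e | Jd | eeS; J -> d | e | Jd | eeJ | eeS

Unit productions: A->S, J->A.
Unit pairs (A ⇒* B via units): (A,S), (J,A), (J,S).
S: inherits non-unit rules of {S} → Jd | e.
A: inherits non-unit rules of {A, S} → Jd | e | eeS.
J: inherits non-unit rules of {A, J, S} → Jd | d | e | eeJ | eeS.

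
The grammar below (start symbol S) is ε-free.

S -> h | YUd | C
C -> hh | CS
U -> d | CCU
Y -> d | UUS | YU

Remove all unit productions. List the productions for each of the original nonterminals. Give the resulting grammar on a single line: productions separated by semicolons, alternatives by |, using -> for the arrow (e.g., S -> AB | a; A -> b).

Unit productions: S->C.
Unit pairs (A ⇒* B via units): (S,C).
S: inherits non-unit rules of {C, S} → CS | YUd | h | hh.
C: inherits non-unit rules of {C} → CS | hh.
U: inherits non-unit rules of {U} → CCU | d.
Y: inherits non-unit rules of {Y} → UUS | YU | d.

S -> h | CS | hh | YUd; C -> CS | hh; U -> d | CCU; Y -> d | YU | UUS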